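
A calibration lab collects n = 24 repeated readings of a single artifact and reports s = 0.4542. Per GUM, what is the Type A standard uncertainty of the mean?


u_A = s / sqrt(n)
u_A = 0.4542 / sqrt(24)
u_A = 0.4542 / 4.8989795
u_A = 0.0927

0.0927


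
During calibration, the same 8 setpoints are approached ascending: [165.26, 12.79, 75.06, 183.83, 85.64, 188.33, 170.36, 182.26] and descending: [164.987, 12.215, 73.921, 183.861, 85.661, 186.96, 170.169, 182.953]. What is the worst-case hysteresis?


|165.26 - 164.987| = 0.2730
|12.79 - 12.215| = 0.5750
|75.06 - 73.921| = 1.1390
|183.83 - 183.861| = 0.0310
|85.64 - 85.661| = 0.0210
|188.33 - 186.96| = 1.3700
|170.36 - 170.169| = 0.1910
|182.26 - 182.953| = 0.6930
hysteresis = max(diffs) = 1.3700

1.3700


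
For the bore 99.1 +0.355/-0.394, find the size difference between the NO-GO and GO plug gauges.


GO = nominal - lower_tol (smallest hole = maximum material condition)
GO = 99.1 - 0.394 = 98.706
NO-GO = nominal + upper_tol (largest hole = least material condition)
NO-GO = 99.1 + 0.355 = 99.455
spread = NO-GO - GO = 99.455 - 98.706 = 0.7490

0.7490


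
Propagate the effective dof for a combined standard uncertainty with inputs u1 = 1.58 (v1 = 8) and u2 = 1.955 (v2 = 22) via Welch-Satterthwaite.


uc = sqrt(u1^2 + u2^2) = sqrt(1.58^2 + 1.955^2) = 2.5136477
v_eff = uc^4 / (u1^4/v1 + u2^4/v2)
= 2.5136477^4 / (1.58^4/8 + 1.955^4/22)
= 39.922491 / 1.4429959
v_eff = 27.6664

27.6664


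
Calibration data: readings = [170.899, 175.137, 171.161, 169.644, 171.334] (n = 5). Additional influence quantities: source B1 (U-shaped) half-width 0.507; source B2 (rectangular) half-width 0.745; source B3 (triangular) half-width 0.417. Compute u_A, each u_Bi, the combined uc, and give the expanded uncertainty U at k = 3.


mean = (170.899 + 175.137 + 171.161 + 169.644 + 171.334) / 5 = 171.635
s = sqrt(sum((x - mean)^2)/(n-1)) = 2.0667038
u_A = s / sqrt(n) = 2.0667038 / sqrt(5) = 0.92425804
u_B1 = 0.507 / sqrt(2) = 0.35850314
u_B2 = 0.745 / sqrt(3) = 0.43012595
u_B3 = 0.417 / sqrt(6) = 0.17023954
uc = sqrt(0.92425804^2 + 0.35850314^2 + 0.43012595^2 + 0.17023954^2) = 1.0939686
U = k * uc = 3 * 1.0939686
U = 3.2819

3.2819


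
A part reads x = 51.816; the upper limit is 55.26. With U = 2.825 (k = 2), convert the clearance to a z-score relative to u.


u = U / k = 2.825 / 2 = 1.4125
margin = |USL - x| = |55.26 - 51.816| = 3.444
z = margin / u = 3.444 / 1.4125
z = 2.4382

2.4382


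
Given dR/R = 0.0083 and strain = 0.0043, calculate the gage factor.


GF = (dR/R) / epsilon
= 0.0083 / 0.0043
= 1.9302

1.9302


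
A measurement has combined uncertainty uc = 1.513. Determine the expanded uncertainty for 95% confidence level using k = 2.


U = k * uc
U = 2 * 1.513
U = 3.0260

3.0260


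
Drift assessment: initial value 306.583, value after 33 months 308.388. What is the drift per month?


rate = (v2 - v1) / months
= (308.388 - 306.583) / 33
= 1.8050 / 33
= 0.0547

0.0547


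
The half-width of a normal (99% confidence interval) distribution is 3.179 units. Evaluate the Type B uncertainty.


u_B = half_width / 2.576
u_B = 3.179 / 2.576
u_B = 1.2341

1.2341


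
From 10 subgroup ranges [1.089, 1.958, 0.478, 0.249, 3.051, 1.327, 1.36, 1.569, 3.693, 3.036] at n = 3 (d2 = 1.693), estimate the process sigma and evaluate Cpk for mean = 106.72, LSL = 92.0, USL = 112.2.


R_bar = (1.089 + 1.958 + 0.478 + 0.249 + 3.051 + 1.327 + 1.36 + 1.569 + 3.693 + 3.036) / 10 = 1.781
sigma = R_bar / d2 = 1.781 / 1.693 = 1.0519787
Cp = (USL - LSL)/(6*sigma) = (112.2 - 92.0)/(6*1.0519787) = 3.2003
Cpu = (112.2 - 106.72)/(3*1.0519787) = 1.7364
Cpl = (106.72 - 92.0)/(3*1.0519787) = 4.6642
Cpk = min(Cpu, Cpl) = 1.7364

1.7364


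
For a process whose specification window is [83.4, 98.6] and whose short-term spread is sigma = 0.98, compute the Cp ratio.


Cp = (USL - LSL) / (6 * sigma)
= (98.6 - 83.4) / (6 * 0.98)
= 15.2000 / 5.8800
= 2.5850

2.5850


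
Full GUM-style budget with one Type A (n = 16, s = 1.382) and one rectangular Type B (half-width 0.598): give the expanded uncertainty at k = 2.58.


u_A = s / sqrt(n) = 1.382 / sqrt(16) = 0.3455
u_B = half_width / sqrt(3) = 0.598 / sqrt(3) = 0.34525546
uc = sqrt(u_A^2 + u_B^2) = sqrt(0.3455^2 + 0.34525546^2) = 0.4884379
U = k * uc = 2.58 * 0.4884379
U = 1.2602

1.2602


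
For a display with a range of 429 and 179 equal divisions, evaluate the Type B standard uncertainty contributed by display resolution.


resolution = range / divisions
resolution = 429 / 179 = 2.396648
u_res = resolution / (2*sqrt(3))
u_res = 2.396648 / 3.4641016
u_res = 0.6919

0.6919


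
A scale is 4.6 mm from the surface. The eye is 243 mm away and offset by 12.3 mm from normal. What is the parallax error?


error = h * offset / d
= 4.6 * 12.3 / 243
= 0.2328

0.2328


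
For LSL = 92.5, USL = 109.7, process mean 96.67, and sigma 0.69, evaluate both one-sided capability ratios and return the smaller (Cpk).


Cpu = (USL - mean) / (3*sigma) = (109.7 - 96.67) / (3*0.69) = 6.2947
Cpl = (mean - LSL) / (3*sigma) = (96.67 - 92.5) / (3*0.69) = 2.0145
Cpk = min(Cpu, Cpl) = 2.0145

2.0145


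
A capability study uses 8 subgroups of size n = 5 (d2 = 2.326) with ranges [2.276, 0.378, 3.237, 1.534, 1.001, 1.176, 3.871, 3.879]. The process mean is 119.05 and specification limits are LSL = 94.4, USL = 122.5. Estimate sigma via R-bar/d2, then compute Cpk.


R_bar = (2.276 + 0.378 + 3.237 + 1.534 + 1.001 + 1.176 + 3.871 + 3.879) / 8 = 2.169
sigma = R_bar / d2 = 2.169 / 2.326 = 0.93250215
Cp = (USL - LSL)/(6*sigma) = (122.5 - 94.4)/(6*0.93250215) = 5.0223
Cpu = (122.5 - 119.05)/(3*0.93250215) = 1.2332
Cpl = (119.05 - 94.4)/(3*0.93250215) = 8.8114
Cpk = min(Cpu, Cpl) = 1.2332

1.2332


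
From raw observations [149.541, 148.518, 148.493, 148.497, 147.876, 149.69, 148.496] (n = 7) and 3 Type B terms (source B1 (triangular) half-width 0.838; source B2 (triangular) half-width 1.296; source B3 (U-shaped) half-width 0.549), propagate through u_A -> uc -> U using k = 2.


mean = (149.541 + 148.518 + 148.493 + 148.497 + 147.876 + 149.69 + 148.496) / 7 = 148.7301429
s = sqrt(sum((x - mean)^2)/(n-1)) = 0.64791909
u_A = s / sqrt(n) = 0.64791909 / sqrt(7) = 0.2448904
u_B1 = 0.838 / sqrt(6) = 0.34211207
u_B2 = 1.296 / sqrt(6) = 0.52908978
u_B3 = 0.549 / sqrt(2) = 0.38820162
uc = sqrt(0.2448904^2 + 0.34211207^2 + 0.52908978^2 + 0.38820162^2) = 0.7795181
U = k * uc = 2 * 0.7795181
U = 1.5590

1.5590


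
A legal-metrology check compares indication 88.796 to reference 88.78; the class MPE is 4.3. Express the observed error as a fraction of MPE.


e = indication - reference = 88.796 - 88.78 = 0.0160
|e| = 0.0160
ratio = |e| / MPE = 0.0160 / 4.3
ratio = 0.0037

0.0037


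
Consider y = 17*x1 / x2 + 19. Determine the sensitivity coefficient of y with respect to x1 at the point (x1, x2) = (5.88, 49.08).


y = 17*x1 / x2 + 19
dy/dx1 = 17/x2
Evaluate at x2 = 49.08: c1 = 17 / 49.08
c1 = 0.3464

0.3464


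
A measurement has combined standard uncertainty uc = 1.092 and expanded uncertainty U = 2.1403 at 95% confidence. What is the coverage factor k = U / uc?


k = U / uc
k = 2.1403 / 1.092
k = 1.96

1.96


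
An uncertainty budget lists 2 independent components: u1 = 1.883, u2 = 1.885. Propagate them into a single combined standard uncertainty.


uc = sqrt(1.883^2 + 1.885^2)
uc = sqrt(7.098914)
uc = 2.6644

2.6644


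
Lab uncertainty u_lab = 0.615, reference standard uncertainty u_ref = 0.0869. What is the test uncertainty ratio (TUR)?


TUR = u_lab / u_ref
= 0.615 / 0.0869
= 7.0771

7.0771


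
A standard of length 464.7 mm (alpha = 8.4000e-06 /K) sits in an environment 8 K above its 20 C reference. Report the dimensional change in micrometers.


dL = L * alpha * dT
= 464.7 * 8.4000e-06 * 8
= 0.0312278 mm
dL_um = 0.0312278 * 1000 = 31.2278 um

31.2278


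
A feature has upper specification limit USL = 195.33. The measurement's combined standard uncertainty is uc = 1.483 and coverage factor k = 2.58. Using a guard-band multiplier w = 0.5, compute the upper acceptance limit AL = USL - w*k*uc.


U = k * uc = 2.58 * 1.483 = 3.82614
guard band g = w * U = 0.5 * 3.82614 = 1.91307
AL = USL - g = 195.33 - 1.91307
AL = 193.4169

193.4169


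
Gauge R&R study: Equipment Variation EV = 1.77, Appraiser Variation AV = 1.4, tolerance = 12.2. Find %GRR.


GRR = sqrt(EV^2 + AV^2) = sqrt(1.77^2 + 1.4^2) = 2.2567454
%GRR = GRR / tol * 100 = 2.2567454 / 12.2 * 100
%GRR = 18.4979

18.4979


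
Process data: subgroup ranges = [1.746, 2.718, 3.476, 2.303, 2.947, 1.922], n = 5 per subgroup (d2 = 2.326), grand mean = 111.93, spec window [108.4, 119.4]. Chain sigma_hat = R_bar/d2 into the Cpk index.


R_bar = (1.746 + 2.718 + 3.476 + 2.303 + 2.947 + 1.922) / 6 = 2.5186667
sigma = R_bar / d2 = 2.5186667 / 2.326 = 1.0828318
Cp = (USL - LSL)/(6*sigma) = (119.4 - 108.4)/(6*1.0828318) = 1.6931
Cpu = (119.4 - 111.93)/(3*1.0828318) = 2.2995
Cpl = (111.93 - 108.4)/(3*1.0828318) = 1.0867
Cpk = min(Cpu, Cpl) = 1.0867

1.0867


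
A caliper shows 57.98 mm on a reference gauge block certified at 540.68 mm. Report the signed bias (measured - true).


Systematic error = measured - true
= 57.98 - 540.68
= -482.7000

-482.7000


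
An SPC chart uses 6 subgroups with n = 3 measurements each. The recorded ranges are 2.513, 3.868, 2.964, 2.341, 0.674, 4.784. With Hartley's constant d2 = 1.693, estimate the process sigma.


R_bar = (2.513 + 3.868 + 2.964 + 2.341 + 0.674 + 4.784) / 6
R_bar = 17.144 / 6 = 2.8573333
sigma_hat = R_bar / d2 = 2.8573333 / 1.693 = 1.6877

1.6877


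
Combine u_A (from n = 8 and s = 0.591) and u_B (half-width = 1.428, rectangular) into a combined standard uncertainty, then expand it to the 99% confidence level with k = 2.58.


u_A = s / sqrt(n) = 0.591 / sqrt(8) = 0.20895005
u_B = half_width / sqrt(3) = 1.428 / sqrt(3) = 0.82445618
uc = sqrt(u_A^2 + u_B^2) = sqrt(0.20895005^2 + 0.82445618^2) = 0.85052226
U = k * uc = 2.58 * 0.85052226
U = 2.1943

2.1943


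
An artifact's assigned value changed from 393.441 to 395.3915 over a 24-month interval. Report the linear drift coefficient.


rate = (v2 - v1) / months
= (395.3915 - 393.441) / 24
= 1.9505 / 24
= 0.0813

0.0813


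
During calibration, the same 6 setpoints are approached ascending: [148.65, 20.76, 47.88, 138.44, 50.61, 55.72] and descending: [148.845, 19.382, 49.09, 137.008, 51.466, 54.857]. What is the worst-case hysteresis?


|148.65 - 148.845| = 0.1950
|20.76 - 19.382| = 1.3780
|47.88 - 49.09| = 1.2100
|138.44 - 137.008| = 1.4320
|50.61 - 51.466| = 0.8560
|55.72 - 54.857| = 0.8630
hysteresis = max(diffs) = 1.4320

1.4320


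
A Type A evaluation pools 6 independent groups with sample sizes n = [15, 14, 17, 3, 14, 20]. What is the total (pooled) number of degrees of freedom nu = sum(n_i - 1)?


nu = sum_i (n_i - 1)
nu = ((15 - 1) + (14 - 1) + (17 - 1) + (3 - 1) + (14 - 1) + (20 - 1))
nu = 14 + 13 + 16 + 2 + 13 + 19
nu = 77

77


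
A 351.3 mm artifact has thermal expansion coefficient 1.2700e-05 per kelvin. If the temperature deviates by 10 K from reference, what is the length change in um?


dL = L * alpha * dT
= 351.3 * 1.2700e-05 * 10
= 0.0446151 mm
dL_um = 0.0446151 * 1000 = 44.6151 um

44.6151


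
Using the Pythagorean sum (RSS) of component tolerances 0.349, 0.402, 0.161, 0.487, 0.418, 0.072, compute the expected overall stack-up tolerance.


RSS = sqrt(0.349^2 + 0.402^2 + 0.161^2 + 0.487^2 + 0.418^2 + 0.072^2)
= sqrt(0.726403)
= 0.8523

0.8523


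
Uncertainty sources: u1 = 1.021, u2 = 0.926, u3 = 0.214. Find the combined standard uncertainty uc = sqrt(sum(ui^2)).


uc = sqrt(1.021^2 + 0.926^2 + 0.214^2)
uc = sqrt(1.945713)
uc = 1.3949

1.3949


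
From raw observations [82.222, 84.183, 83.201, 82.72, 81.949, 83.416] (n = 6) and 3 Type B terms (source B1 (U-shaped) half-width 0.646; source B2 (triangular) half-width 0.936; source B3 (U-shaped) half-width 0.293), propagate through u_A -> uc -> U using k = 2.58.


mean = (82.222 + 84.183 + 83.201 + 82.72 + 81.949 + 83.416) / 6 = 82.9485
s = sqrt(sum((x - mean)^2)/(n-1)) = 0.82283868
u_A = s / sqrt(n) = 0.82283868 / sqrt(6) = 0.33592248
u_B1 = 0.646 / sqrt(2) = 0.45679098
u_B2 = 0.936 / sqrt(6) = 0.3821204
u_B3 = 0.293 / sqrt(2) = 0.20718229
uc = sqrt(0.33592248^2 + 0.45679098^2 + 0.3821204^2 + 0.20718229^2) = 0.71445253
U = k * uc = 2.58 * 0.71445253
U = 1.8433

1.8433


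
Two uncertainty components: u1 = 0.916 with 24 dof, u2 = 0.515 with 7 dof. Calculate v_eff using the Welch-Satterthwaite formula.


uc = sqrt(u1^2 + u2^2) = sqrt(0.916^2 + 0.515^2) = 1.0508478
v_eff = uc^4 / (u1^4/v1 + u2^4/v2)
= 1.0508478^4 / (0.916^4/24 + 0.515^4/7)
= 1.2194367 / 0.039383143
v_eff = 30.9634

30.9634


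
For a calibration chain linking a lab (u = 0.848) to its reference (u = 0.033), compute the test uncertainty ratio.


TUR = u_lab / u_ref
= 0.848 / 0.033
= 25.6970

25.6970


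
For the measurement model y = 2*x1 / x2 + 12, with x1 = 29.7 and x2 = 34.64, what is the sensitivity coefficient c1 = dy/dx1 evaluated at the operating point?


y = 2*x1 / x2 + 12
dy/dx1 = 2/x2
Evaluate at x2 = 34.64: c1 = 2 / 34.64
c1 = 0.0577

0.0577


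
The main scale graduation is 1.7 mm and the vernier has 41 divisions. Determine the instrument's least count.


LC = MSD / n_div
= 1.7 / 41
= 0.0415

0.0415


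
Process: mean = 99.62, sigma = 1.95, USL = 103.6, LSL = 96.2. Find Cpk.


Cpu = (USL - mean) / (3*sigma) = (103.6 - 99.62) / (3*1.95) = 0.6803
Cpl = (mean - LSL) / (3*sigma) = (99.62 - 96.2) / (3*1.95) = 0.5846
Cpk = min(Cpu, Cpl) = 0.5846

0.5846


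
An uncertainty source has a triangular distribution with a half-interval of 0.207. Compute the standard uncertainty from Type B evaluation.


u_B = half_width / sqrt(6)
u_B = 0.207 / 2.4494897
u_B = 0.0845

0.0845


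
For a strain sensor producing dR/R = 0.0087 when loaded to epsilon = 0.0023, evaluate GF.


GF = (dR/R) / epsilon
= 0.0087 / 0.0023
= 3.7826

3.7826


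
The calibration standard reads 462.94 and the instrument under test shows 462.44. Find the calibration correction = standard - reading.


Correction = standard - reading
= 462.94 - 462.44
= 0.5000

0.5000


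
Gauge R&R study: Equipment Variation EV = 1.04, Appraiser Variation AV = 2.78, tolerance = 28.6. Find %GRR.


GRR = sqrt(EV^2 + AV^2) = sqrt(1.04^2 + 2.78^2) = 2.9681644
%GRR = GRR / tol * 100 = 2.9681644 / 28.6 * 100
%GRR = 10.3782

10.3782


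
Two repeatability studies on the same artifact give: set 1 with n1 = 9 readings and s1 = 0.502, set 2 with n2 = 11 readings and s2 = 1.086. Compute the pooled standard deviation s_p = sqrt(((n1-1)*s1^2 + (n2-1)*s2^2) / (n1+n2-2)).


s_p = sqrt(((n1-1)*s1^2 + (n2-1)*s2^2) / (n1+n2-2))
numerator = (9-1)*0.502^2 + (11-1)*1.086^2 = 2.016032 + 11.79396 = 13.809992
denominator = 9 + 11 - 2 = 18
s_p^2 = 13.809992 / 18 = 0.76722178
s_p = sqrt(0.76722178) = 0.8759

0.8759


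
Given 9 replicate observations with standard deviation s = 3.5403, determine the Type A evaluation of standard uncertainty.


u_A = s / sqrt(n)
u_A = 3.5403 / sqrt(9)
u_A = 3.5403 / 3
u_A = 1.1801

1.1801


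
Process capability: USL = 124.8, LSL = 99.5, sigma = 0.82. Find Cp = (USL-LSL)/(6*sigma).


Cp = (USL - LSL) / (6 * sigma)
= (124.8 - 99.5) / (6 * 0.82)
= 25.3000 / 4.9200
= 5.1423

5.1423


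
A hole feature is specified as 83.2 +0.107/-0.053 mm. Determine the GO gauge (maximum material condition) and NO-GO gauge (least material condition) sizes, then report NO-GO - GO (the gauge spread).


GO = nominal - lower_tol (smallest hole = maximum material condition)
GO = 83.2 - 0.053 = 83.147
NO-GO = nominal + upper_tol (largest hole = least material condition)
NO-GO = 83.2 + 0.107 = 83.307
spread = NO-GO - GO = 83.307 - 83.147 = 0.1600

0.1600


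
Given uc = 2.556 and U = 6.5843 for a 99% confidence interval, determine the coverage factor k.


k = U / uc
k = 6.5843 / 2.556
k = 2.576

2.576


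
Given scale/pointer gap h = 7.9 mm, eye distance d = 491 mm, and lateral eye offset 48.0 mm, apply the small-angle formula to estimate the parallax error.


error = h * offset / d
= 7.9 * 48.0 / 491
= 0.7723

0.7723


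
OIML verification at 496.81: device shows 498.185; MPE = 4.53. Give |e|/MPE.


e = indication - reference = 498.185 - 496.81 = 1.3750
|e| = 1.3750
ratio = |e| / MPE = 1.3750 / 4.53
ratio = 0.3035

0.3035


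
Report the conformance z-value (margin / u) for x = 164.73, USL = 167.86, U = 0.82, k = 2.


u = U / k = 0.82 / 2 = 0.41
margin = |USL - x| = |167.86 - 164.73| = 3.13
z = margin / u = 3.13 / 0.41
z = 7.6341

7.6341


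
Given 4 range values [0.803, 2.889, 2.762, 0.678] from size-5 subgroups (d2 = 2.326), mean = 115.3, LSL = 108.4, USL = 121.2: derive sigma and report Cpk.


R_bar = (0.803 + 2.889 + 2.762 + 0.678) / 4 = 1.783
sigma = R_bar / d2 = 1.783 / 2.326 = 0.76655202
Cp = (USL - LSL)/(6*sigma) = (121.2 - 108.4)/(6*0.76655202) = 2.7830
Cpu = (121.2 - 115.3)/(3*0.76655202) = 2.5656
Cpl = (115.3 - 108.4)/(3*0.76655202) = 3.0004
Cpk = min(Cpu, Cpl) = 2.5656

2.5656


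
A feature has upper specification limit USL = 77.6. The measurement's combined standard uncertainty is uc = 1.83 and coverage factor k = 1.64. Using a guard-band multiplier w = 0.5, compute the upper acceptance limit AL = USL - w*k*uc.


U = k * uc = 1.64 * 1.83 = 3.0012
guard band g = w * U = 0.5 * 3.0012 = 1.5006
AL = USL - g = 77.6 - 1.5006
AL = 76.0994

76.0994


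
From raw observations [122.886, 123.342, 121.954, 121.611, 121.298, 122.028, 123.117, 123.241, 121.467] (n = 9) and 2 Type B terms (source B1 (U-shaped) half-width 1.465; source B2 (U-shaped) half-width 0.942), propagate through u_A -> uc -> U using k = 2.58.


mean = (122.886 + 123.342 + 121.954 + 121.611 + 121.298 + 122.028 + 123.117 + 123.241 + 121.467) / 9 = 122.3271111
s = sqrt(sum((x - mean)^2)/(n-1)) = 0.81714663
u_A = s / sqrt(n) = 0.81714663 / sqrt(9) = 0.27238221
u_B1 = 1.465 / sqrt(2) = 1.0359114
u_B2 = 0.942 / sqrt(2) = 0.66609459
uc = sqrt(0.27238221^2 + 1.0359114^2 + 0.66609459^2) = 1.2613431
U = k * uc = 2.58 * 1.2613431
U = 3.2543

3.2543


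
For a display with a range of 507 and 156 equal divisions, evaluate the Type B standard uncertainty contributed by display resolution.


resolution = range / divisions
resolution = 507 / 156 = 3.25
u_res = resolution / (2*sqrt(3))
u_res = 3.25 / 3.4641016
u_res = 0.9382

0.9382


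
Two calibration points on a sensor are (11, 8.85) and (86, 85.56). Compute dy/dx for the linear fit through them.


slope = (y2 - y1) / (x2 - x1)
= (85.56 - 8.85) / (86 - 11)
= 76.7100 / 75
= 1.0228

1.0228


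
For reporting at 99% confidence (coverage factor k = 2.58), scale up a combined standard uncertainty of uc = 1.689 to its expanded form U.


U = k * uc
U = 2.58 * 1.689
U = 4.3576

4.3576


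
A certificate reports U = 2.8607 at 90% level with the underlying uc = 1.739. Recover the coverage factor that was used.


k = U / uc
k = 2.8607 / 1.739
k = 1.645

1.645


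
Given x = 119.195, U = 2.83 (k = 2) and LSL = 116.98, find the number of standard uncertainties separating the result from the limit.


u = U / k = 2.83 / 2 = 1.415
margin = |LSL - x| = |116.98 - 119.195| = 2.215
z = margin / u = 2.215 / 1.415
z = 1.5654

1.5654


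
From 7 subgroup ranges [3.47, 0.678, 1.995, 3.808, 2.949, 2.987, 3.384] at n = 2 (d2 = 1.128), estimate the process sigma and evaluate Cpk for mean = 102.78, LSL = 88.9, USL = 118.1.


R_bar = (3.47 + 0.678 + 1.995 + 3.808 + 2.949 + 2.987 + 3.384) / 7 = 2.753
sigma = R_bar / d2 = 2.753 / 1.128 = 2.4406028
Cp = (USL - LSL)/(6*sigma) = (118.1 - 88.9)/(6*2.4406028) = 1.9940
Cpu = (118.1 - 102.78)/(3*2.4406028) = 2.0924
Cpl = (102.78 - 88.9)/(3*2.4406028) = 1.8957
Cpk = min(Cpu, Cpl) = 1.8957

1.8957


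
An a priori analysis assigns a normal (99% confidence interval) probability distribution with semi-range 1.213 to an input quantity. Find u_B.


u_B = half_width / 2.576
u_B = 1.213 / 2.576
u_B = 0.4709

0.4709


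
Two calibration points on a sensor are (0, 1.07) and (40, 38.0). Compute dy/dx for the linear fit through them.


slope = (y2 - y1) / (x2 - x1)
= (38.0 - 1.07) / (40 - 0)
= 36.9300 / 40
= 0.9233

0.9233


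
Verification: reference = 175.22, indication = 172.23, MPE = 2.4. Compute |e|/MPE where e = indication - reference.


e = indication - reference = 172.23 - 175.22 = -2.9900
|e| = 2.9900
ratio = |e| / MPE = 2.9900 / 2.4
ratio = 1.2458

1.2458


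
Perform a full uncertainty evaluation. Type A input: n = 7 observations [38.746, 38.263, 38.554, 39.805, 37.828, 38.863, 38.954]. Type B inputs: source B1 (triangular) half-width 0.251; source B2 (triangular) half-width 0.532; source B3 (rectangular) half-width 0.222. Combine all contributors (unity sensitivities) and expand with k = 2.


mean = (38.746 + 38.263 + 38.554 + 39.805 + 37.828 + 38.863 + 38.954) / 7 = 38.71614286
s = sqrt(sum((x - mean)^2)/(n-1)) = 0.61712652
u_A = s / sqrt(n) = 0.61712652 / sqrt(7) = 0.2332519
u_B1 = 0.251 / sqrt(6) = 0.10247032
u_B2 = 0.532 / sqrt(6) = 0.21718809
u_B3 = 0.222 / sqrt(3) = 0.12817176
uc = sqrt(0.2332519^2 + 0.10247032^2 + 0.21718809^2 + 0.12817176^2) = 0.35847633
U = k * uc = 2 * 0.35847633
U = 0.7170

0.7170


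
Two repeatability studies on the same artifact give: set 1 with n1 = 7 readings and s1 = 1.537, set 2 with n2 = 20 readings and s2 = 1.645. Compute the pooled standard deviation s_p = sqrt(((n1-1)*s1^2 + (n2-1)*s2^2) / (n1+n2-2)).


s_p = sqrt(((n1-1)*s1^2 + (n2-1)*s2^2) / (n1+n2-2))
numerator = (7-1)*1.537^2 + (20-1)*1.645^2 = 14.174214 + 51.414475 = 65.588689
denominator = 7 + 20 - 2 = 25
s_p^2 = 65.588689 / 25 = 2.6235476
s_p = sqrt(2.6235476) = 1.6197

1.6197


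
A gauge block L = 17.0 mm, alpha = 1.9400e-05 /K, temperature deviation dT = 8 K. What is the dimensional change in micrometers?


dL = L * alpha * dT
= 17.0 * 1.9400e-05 * 8
= 0.0026384 mm
dL_um = 0.0026384 * 1000 = 2.6384 um

2.6384


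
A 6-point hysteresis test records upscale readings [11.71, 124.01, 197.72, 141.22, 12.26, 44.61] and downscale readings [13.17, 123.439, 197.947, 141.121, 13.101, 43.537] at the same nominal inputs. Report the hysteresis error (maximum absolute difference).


|11.71 - 13.17| = 1.4600
|124.01 - 123.439| = 0.5710
|197.72 - 197.947| = 0.2270
|141.22 - 141.121| = 0.0990
|12.26 - 13.101| = 0.8410
|44.61 - 43.537| = 1.0730
hysteresis = max(diffs) = 1.4600

1.4600


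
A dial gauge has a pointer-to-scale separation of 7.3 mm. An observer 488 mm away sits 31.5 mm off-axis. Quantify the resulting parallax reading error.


error = h * offset / d
= 7.3 * 31.5 / 488
= 0.4712

0.4712


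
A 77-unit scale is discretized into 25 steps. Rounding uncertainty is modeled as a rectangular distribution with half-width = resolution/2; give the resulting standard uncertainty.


resolution = range / divisions
resolution = 77 / 25 = 3.08
u_res = resolution / (2*sqrt(3))
u_res = 3.08 / 3.4641016
u_res = 0.8891

0.8891


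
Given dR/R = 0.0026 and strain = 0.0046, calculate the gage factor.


GF = (dR/R) / epsilon
= 0.0026 / 0.0046
= 0.5652

0.5652


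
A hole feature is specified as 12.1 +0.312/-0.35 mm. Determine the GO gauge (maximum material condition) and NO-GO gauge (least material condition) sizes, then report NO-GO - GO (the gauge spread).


GO = nominal - lower_tol (smallest hole = maximum material condition)
GO = 12.1 - 0.35 = 11.75
NO-GO = nominal + upper_tol (largest hole = least material condition)
NO-GO = 12.1 + 0.312 = 12.412
spread = NO-GO - GO = 12.412 - 11.75 = 0.6620

0.6620


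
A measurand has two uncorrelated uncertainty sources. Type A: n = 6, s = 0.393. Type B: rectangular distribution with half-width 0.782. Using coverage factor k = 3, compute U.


u_A = s / sqrt(n) = 0.393 / sqrt(6) = 0.16044158
u_B = half_width / sqrt(3) = 0.782 / sqrt(3) = 0.45148791
uc = sqrt(u_A^2 + u_B^2) = sqrt(0.16044158^2 + 0.45148791^2) = 0.47914803
U = k * uc = 3 * 0.47914803
U = 1.4374

1.4374


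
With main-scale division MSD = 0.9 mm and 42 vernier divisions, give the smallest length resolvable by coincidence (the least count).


LC = MSD / n_div
= 0.9 / 42
= 0.0214

0.0214


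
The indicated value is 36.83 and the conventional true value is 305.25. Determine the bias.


Systematic error = measured - true
= 36.83 - 305.25
= -268.4200

-268.4200


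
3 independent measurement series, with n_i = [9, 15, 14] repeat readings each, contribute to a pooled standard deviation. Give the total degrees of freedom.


nu = sum_i (n_i - 1)
nu = ((9 - 1) + (15 - 1) + (14 - 1))
nu = 8 + 14 + 13
nu = 35

35


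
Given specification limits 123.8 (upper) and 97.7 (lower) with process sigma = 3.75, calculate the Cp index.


Cp = (USL - LSL) / (6 * sigma)
= (123.8 - 97.7) / (6 * 3.75)
= 26.1000 / 22.5000
= 1.1600

1.1600


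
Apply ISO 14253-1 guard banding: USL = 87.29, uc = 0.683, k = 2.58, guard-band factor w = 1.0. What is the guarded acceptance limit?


U = k * uc = 2.58 * 0.683 = 1.76214
guard band g = w * U = 1.0 * 1.76214 = 1.76214
AL = USL - g = 87.29 - 1.76214
AL = 85.5279

85.5279


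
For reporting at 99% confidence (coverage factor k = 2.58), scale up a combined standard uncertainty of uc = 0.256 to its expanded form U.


U = k * uc
U = 2.58 * 0.256
U = 0.6605

0.6605


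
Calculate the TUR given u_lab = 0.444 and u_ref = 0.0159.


TUR = u_lab / u_ref
= 0.444 / 0.0159
= 27.9245

27.9245


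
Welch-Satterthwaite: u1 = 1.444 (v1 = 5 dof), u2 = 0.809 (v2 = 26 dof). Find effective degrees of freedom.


uc = sqrt(u1^2 + u2^2) = sqrt(1.444^2 + 0.809^2) = 1.6551788
v_eff = uc^4 / (u1^4/v1 + u2^4/v2)
= 1.6551788^4 / (1.444^4/5 + 0.809^4/26)
= 7.5055005 / 0.88603325
v_eff = 8.4709

8.4709


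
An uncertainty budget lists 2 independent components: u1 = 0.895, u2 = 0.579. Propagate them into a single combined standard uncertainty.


uc = sqrt(0.895^2 + 0.579^2)
uc = sqrt(1.136266)
uc = 1.0660

1.0660


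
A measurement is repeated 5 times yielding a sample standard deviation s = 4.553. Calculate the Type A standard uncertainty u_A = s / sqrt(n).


u_A = s / sqrt(n)
u_A = 4.553 / sqrt(5)
u_A = 4.553 / 2.236068
u_A = 2.0362

2.0362


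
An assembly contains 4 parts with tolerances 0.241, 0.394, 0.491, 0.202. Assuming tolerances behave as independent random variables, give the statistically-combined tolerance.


RSS = sqrt(0.241^2 + 0.394^2 + 0.491^2 + 0.202^2)
= sqrt(0.495202)
= 0.7037

0.7037


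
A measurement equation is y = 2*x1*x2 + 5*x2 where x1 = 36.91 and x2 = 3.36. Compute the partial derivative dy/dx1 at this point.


y = 2*x1*x2 + 5*x2
dy/dx1 = 2*x2
Evaluate at x2 = 3.36: c1 = 2 * 3.36
c1 = 6.7200

6.7200


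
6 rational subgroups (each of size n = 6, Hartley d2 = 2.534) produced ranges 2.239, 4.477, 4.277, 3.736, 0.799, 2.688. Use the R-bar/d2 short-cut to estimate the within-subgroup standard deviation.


R_bar = (2.239 + 4.477 + 4.277 + 3.736 + 0.799 + 2.688) / 6
R_bar = 18.216 / 6 = 3.036
sigma_hat = R_bar / d2 = 3.036 / 2.534 = 1.1981

1.1981


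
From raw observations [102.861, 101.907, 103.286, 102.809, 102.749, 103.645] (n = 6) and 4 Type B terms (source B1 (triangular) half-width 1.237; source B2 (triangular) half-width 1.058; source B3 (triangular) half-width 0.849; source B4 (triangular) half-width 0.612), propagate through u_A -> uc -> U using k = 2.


mean = (102.861 + 101.907 + 103.286 + 102.809 + 102.749 + 103.645) / 6 = 102.8761667
s = sqrt(sum((x - mean)^2)/(n-1)) = 0.58638977
u_A = s / sqrt(n) = 0.58638977 / sqrt(6) = 0.23939262
u_B1 = 1.237 / sqrt(6) = 0.50500314
u_B2 = 1.058 / sqrt(6) = 0.43192669
u_B3 = 0.849 / sqrt(6) = 0.3466028
u_B4 = 0.612 / sqrt(6) = 0.24984795
uc = sqrt(0.23939262^2 + 0.50500314^2 + 0.43192669^2 + 0.3466028^2 + 0.24984795^2) = 0.82550298
U = k * uc = 2 * 0.82550298
U = 1.6510

1.6510


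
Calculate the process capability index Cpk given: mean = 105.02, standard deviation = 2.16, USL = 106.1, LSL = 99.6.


Cpu = (USL - mean) / (3*sigma) = (106.1 - 105.02) / (3*2.16) = 0.1667
Cpl = (mean - LSL) / (3*sigma) = (105.02 - 99.6) / (3*2.16) = 0.8364
Cpk = min(Cpu, Cpl) = 0.1667

0.1667


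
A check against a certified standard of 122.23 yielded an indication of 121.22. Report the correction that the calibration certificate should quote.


Correction = standard - reading
= 122.23 - 121.22
= 1.0100

1.0100


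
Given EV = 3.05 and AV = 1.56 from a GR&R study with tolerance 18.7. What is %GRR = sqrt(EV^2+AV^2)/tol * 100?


GRR = sqrt(EV^2 + AV^2) = sqrt(3.05^2 + 1.56^2) = 3.4257992
%GRR = GRR / tol * 100 = 3.4257992 / 18.7 * 100
%GRR = 18.3198

18.3198


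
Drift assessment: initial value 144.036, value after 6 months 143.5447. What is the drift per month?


rate = (v2 - v1) / months
= (143.5447 - 144.036) / 6
= -0.4913 / 6
= -0.0819

-0.0819


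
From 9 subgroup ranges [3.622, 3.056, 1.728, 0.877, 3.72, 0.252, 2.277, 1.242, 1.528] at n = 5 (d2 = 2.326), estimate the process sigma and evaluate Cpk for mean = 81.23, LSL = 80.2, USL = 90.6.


R_bar = (3.622 + 3.056 + 1.728 + 0.877 + 3.72 + 0.252 + 2.277 + 1.242 + 1.528) / 9 = 2.0335556
sigma = R_bar / d2 = 2.0335556 / 2.326 = 0.87427154
Cp = (USL - LSL)/(6*sigma) = (90.6 - 80.2)/(6*0.87427154) = 1.9826
Cpu = (90.6 - 81.23)/(3*0.87427154) = 3.5725
Cpl = (81.23 - 80.2)/(3*0.87427154) = 0.3927
Cpk = min(Cpu, Cpl) = 0.3927

0.3927


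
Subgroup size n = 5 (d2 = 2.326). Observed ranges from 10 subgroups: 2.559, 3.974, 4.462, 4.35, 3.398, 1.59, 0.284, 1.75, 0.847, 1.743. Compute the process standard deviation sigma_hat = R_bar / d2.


R_bar = (2.559 + 3.974 + 4.462 + 4.35 + 3.398 + 1.59 + 0.284 + 1.75 + 0.847 + 1.743) / 10
R_bar = 24.957 / 10 = 2.4957
sigma_hat = R_bar / d2 = 2.4957 / 2.326 = 1.0730

1.0730


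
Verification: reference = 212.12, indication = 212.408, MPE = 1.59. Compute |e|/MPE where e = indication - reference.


e = indication - reference = 212.408 - 212.12 = 0.2880
|e| = 0.2880
ratio = |e| / MPE = 0.2880 / 1.59
ratio = 0.1811

0.1811


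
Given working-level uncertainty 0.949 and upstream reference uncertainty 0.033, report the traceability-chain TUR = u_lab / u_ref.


TUR = u_lab / u_ref
= 0.949 / 0.033
= 28.7576

28.7576


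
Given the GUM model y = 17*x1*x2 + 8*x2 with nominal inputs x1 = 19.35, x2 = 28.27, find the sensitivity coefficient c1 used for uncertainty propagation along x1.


y = 17*x1*x2 + 8*x2
dy/dx1 = 17*x2
Evaluate at x2 = 28.27: c1 = 17 * 28.27
c1 = 480.5900

480.5900


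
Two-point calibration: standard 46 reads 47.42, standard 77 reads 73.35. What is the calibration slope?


slope = (y2 - y1) / (x2 - x1)
= (73.35 - 47.42) / (77 - 46)
= 25.9300 / 31
= 0.8365

0.8365


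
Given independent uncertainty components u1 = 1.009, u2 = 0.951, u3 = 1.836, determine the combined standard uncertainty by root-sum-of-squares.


uc = sqrt(1.009^2 + 0.951^2 + 1.836^2)
uc = sqrt(5.293378)
uc = 2.3007

2.3007


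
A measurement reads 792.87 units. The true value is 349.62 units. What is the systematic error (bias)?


Systematic error = measured - true
= 792.87 - 349.62
= 443.2500

443.2500


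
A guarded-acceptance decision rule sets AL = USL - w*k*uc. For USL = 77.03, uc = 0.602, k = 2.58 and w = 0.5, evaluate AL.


U = k * uc = 2.58 * 0.602 = 1.55316
guard band g = w * U = 0.5 * 1.55316 = 0.77658
AL = USL - g = 77.03 - 0.77658
AL = 76.2534

76.2534


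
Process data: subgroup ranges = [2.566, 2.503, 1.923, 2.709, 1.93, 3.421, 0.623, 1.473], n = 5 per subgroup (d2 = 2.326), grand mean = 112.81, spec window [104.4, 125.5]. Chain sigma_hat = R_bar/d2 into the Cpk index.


R_bar = (2.566 + 2.503 + 1.923 + 2.709 + 1.93 + 3.421 + 0.623 + 1.473) / 8 = 2.1435
sigma = R_bar / d2 = 2.1435 / 2.326 = 0.92153912
Cp = (USL - LSL)/(6*sigma) = (125.5 - 104.4)/(6*0.92153912) = 3.8161
Cpu = (125.5 - 112.81)/(3*0.92153912) = 4.5901
Cpl = (112.81 - 104.4)/(3*0.92153912) = 3.0420
Cpk = min(Cpu, Cpl) = 3.0420

3.0420


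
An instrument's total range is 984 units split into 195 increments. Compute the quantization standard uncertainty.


resolution = range / divisions
resolution = 984 / 195 = 5.0461538
u_res = resolution / (2*sqrt(3))
u_res = 5.0461538 / 3.4641016
u_res = 1.4567

1.4567


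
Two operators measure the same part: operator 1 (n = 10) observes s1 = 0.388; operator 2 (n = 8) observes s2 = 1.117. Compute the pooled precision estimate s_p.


s_p = sqrt(((n1-1)*s1^2 + (n2-1)*s2^2) / (n1+n2-2))
numerator = (10-1)*0.388^2 + (8-1)*1.117^2 = 1.354896 + 8.733823 = 10.088719
denominator = 10 + 8 - 2 = 16
s_p^2 = 10.088719 / 16 = 0.63054494
s_p = sqrt(0.63054494) = 0.7941

0.7941


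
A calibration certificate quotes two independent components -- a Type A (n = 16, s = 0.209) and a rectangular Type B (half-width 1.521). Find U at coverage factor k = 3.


u_A = s / sqrt(n) = 0.209 / sqrt(16) = 0.05225
u_B = half_width / sqrt(3) = 1.521 / sqrt(3) = 0.87814976
uc = sqrt(u_A^2 + u_B^2) = sqrt(0.05225^2 + 0.87814976^2) = 0.87970283
U = k * uc = 3 * 0.87970283
U = 2.6391

2.6391


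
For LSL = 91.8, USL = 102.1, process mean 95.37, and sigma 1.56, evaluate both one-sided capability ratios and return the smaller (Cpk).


Cpu = (USL - mean) / (3*sigma) = (102.1 - 95.37) / (3*1.56) = 1.4380
Cpl = (mean - LSL) / (3*sigma) = (95.37 - 91.8) / (3*1.56) = 0.7628
Cpk = min(Cpu, Cpl) = 0.7628

0.7628


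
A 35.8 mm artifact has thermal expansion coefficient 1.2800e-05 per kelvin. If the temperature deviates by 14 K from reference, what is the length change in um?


dL = L * alpha * dT
= 35.8 * 1.2800e-05 * 14
= 0.0064154 mm
dL_um = 0.0064154 * 1000 = 6.4154 um

6.4154


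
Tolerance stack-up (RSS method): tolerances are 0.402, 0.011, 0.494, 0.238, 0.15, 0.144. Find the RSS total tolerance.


RSS = sqrt(0.402^2 + 0.011^2 + 0.494^2 + 0.238^2 + 0.15^2 + 0.144^2)
= sqrt(0.505641)
= 0.7111

0.7111


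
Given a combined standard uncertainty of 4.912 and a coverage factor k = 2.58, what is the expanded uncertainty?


U = k * uc
U = 2.58 * 4.912
U = 12.6730

12.6730


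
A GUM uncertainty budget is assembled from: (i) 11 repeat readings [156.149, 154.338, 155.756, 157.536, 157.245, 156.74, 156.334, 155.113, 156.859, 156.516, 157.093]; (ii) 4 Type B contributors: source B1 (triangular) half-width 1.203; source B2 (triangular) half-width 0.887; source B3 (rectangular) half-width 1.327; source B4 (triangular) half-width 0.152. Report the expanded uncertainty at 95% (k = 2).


mean = (156.149 + 154.338 + 155.756 + 157.536 + 157.245 + 156.74 + 156.334 + 155.113 + 156.859 + 156.516 + 157.093) / 11 = 156.3344545
s = sqrt(sum((x - mean)^2)/(n-1)) = 0.95747348
u_A = s / sqrt(n) = 0.95747348 / sqrt(11) = 0.28868912
u_B1 = 1.203 / sqrt(6) = 0.49112269
u_B2 = 0.887 / sqrt(6) = 0.36211623
u_B3 = 1.327 / sqrt(3) = 0.76614381
u_B4 = 0.152 / sqrt(6) = 0.06205374
uc = sqrt(0.28868912^2 + 0.49112269^2 + 0.36211623^2 + 0.76614381^2 + 0.06205374^2) = 1.0229849
U = k * uc = 2 * 1.0229849
U = 2.0460

2.0460


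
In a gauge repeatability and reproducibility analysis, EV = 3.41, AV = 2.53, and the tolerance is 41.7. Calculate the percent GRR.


GRR = sqrt(EV^2 + AV^2) = sqrt(3.41^2 + 2.53^2) = 4.246057
%GRR = GRR / tol * 100 = 4.246057 / 41.7 * 100
%GRR = 10.1824

10.1824


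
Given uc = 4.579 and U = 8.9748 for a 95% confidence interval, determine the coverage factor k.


k = U / uc
k = 8.9748 / 4.579
k = 1.96

1.96


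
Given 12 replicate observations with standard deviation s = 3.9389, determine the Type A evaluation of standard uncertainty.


u_A = s / sqrt(n)
u_A = 3.9389 / sqrt(12)
u_A = 3.9389 / 3.4641016
u_A = 1.1371

1.1371


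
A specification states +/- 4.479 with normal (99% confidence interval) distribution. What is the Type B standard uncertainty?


u_B = half_width / 2.576
u_B = 4.479 / 2.576
u_B = 1.7387

1.7387


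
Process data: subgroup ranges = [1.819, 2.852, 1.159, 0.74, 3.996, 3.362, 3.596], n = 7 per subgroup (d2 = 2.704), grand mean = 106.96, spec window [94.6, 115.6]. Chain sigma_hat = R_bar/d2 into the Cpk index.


R_bar = (1.819 + 2.852 + 1.159 + 0.74 + 3.996 + 3.362 + 3.596) / 7 = 2.5034286
sigma = R_bar / d2 = 2.5034286 / 2.704 = 0.92582419
Cp = (USL - LSL)/(6*sigma) = (115.6 - 94.6)/(6*0.92582419) = 3.7804
Cpu = (115.6 - 106.96)/(3*0.92582419) = 3.1107
Cpl = (106.96 - 94.6)/(3*0.92582419) = 4.4501
Cpk = min(Cpu, Cpl) = 3.1107

3.1107


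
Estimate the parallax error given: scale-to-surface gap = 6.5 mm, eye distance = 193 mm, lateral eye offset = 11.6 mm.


error = h * offset / d
= 6.5 * 11.6 / 193
= 0.3907

0.3907


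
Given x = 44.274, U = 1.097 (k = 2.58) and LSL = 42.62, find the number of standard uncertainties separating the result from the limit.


u = U / k = 1.097 / 2.58 = 0.4251938
margin = |LSL - x| = |42.62 - 44.274| = 1.654
z = margin / u = 1.654 / 0.4251938
z = 3.8900

3.8900


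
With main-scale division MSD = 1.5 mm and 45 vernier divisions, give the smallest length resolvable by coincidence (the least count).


LC = MSD / n_div
= 1.5 / 45
= 0.0333

0.0333


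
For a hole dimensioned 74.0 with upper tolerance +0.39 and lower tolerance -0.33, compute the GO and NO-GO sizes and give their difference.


GO = nominal - lower_tol (smallest hole = maximum material condition)
GO = 74.0 - 0.33 = 73.67
NO-GO = nominal + upper_tol (largest hole = least material condition)
NO-GO = 74.0 + 0.39 = 74.39
spread = NO-GO - GO = 74.39 - 73.67 = 0.7200

0.7200


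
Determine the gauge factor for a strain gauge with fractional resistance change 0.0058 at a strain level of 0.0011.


GF = (dR/R) / epsilon
= 0.0058 / 0.0011
= 5.2727

5.2727


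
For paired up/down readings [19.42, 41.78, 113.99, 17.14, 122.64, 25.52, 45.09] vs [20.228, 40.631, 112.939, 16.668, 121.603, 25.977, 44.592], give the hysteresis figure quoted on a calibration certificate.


|19.42 - 20.228| = 0.8080
|41.78 - 40.631| = 1.1490
|113.99 - 112.939| = 1.0510
|17.14 - 16.668| = 0.4720
|122.64 - 121.603| = 1.0370
|25.52 - 25.977| = 0.4570
|45.09 - 44.592| = 0.4980
hysteresis = max(diffs) = 1.1490

1.1490


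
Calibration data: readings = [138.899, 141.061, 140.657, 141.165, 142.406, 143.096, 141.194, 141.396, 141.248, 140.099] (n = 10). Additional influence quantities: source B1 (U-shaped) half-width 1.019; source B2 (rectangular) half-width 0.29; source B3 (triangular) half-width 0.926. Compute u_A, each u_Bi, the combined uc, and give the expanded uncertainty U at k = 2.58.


mean = (138.899 + 141.061 + 140.657 + 141.165 + 142.406 + 143.096 + 141.194 + 141.396 + 141.248 + 140.099) / 10 = 141.1221
s = sqrt(sum((x - mean)^2)/(n-1)) = 1.1475346
u_A = s / sqrt(n) = 1.1475346 / sqrt(10) = 0.3628823
u_B1 = 1.019 / sqrt(2) = 0.72054181
u_B2 = 0.29 / sqrt(3) = 0.16743158
u_B3 = 0.926 / sqrt(6) = 0.37803792
uc = sqrt(0.3628823^2 + 0.72054181^2 + 0.16743158^2 + 0.37803792^2) = 0.9065374
U = k * uc = 2.58 * 0.9065374
U = 2.3389

2.3389


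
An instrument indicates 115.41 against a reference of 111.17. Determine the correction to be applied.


Correction = standard - reading
= 111.17 - 115.41
= -4.2400

-4.2400


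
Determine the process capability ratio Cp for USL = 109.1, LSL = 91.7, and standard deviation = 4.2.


Cp = (USL - LSL) / (6 * sigma)
= (109.1 - 91.7) / (6 * 4.2)
= 17.4000 / 25.2000
= 0.6905

0.6905


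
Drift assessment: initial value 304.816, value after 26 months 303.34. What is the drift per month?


rate = (v2 - v1) / months
= (303.34 - 304.816) / 26
= -1.4760 / 26
= -0.0568

-0.0568


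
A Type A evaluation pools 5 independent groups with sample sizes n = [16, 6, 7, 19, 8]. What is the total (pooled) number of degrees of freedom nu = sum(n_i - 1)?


nu = sum_i (n_i - 1)
nu = ((16 - 1) + (6 - 1) + (7 - 1) + (19 - 1) + (8 - 1))
nu = 15 + 5 + 6 + 18 + 7
nu = 51

51
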